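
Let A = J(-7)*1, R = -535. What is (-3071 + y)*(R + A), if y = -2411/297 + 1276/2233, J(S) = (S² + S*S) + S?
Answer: 947244104/693 ≈ 1.3669e+6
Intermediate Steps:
J(S) = S + 2*S² (J(S) = (S² + S²) + S = 2*S² + S = S + 2*S²)
A = 91 (A = -7*(1 + 2*(-7))*1 = -7*(1 - 14)*1 = -7*(-13)*1 = 91*1 = 91)
y = -15689/2079 (y = -2411*1/297 + 1276*(1/2233) = -2411/297 + 4/7 = -15689/2079 ≈ -7.5464)
(-3071 + y)*(R + A) = (-3071 - 15689/2079)*(-535 + 91) = -6400298/2079*(-444) = 947244104/693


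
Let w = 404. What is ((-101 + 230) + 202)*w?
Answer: 133724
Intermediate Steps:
((-101 + 230) + 202)*w = ((-101 + 230) + 202)*404 = (129 + 202)*404 = 331*404 = 133724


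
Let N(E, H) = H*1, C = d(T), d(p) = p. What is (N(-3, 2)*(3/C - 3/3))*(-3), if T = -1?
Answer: 24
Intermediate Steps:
C = -1
N(E, H) = H
(N(-3, 2)*(3/C - 3/3))*(-3) = (2*(3/(-1) - 3/3))*(-3) = (2*(3*(-1) - 3*1/3))*(-3) = (2*(-3 - 1))*(-3) = (2*(-4))*(-3) = -8*(-3) = 24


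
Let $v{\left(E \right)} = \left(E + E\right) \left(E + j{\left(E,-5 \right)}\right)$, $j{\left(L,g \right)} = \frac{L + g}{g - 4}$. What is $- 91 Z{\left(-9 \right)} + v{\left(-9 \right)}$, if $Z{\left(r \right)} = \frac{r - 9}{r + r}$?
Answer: $43$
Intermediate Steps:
$Z{\left(r \right)} = \frac{-9 + r}{2 r}$
$j{\left(L,g \right)} = \frac{L + g}{-4 + g}$
$v{\left(E \right)} = 2 E \left(\frac{5}{9} + \frac{8 E}{9}\right)$ ($v{\left(E \right)} = \left(E + E\right) \left(E + \frac{E - 5}{-4 - 5}\right) = 2 E \left(E + \frac{-5 + E}{-9}\right) = 2 E \left(E - \frac{-5 + E}{9}\right) = 2 E \left(E - \left(- \frac{5}{9} + \frac{E}{9}\right)\right) = 2 E \left(\frac{5}{9} + \frac{8 E}{9}\right)$)
$- 91 Z{\left(-9 \right)} + v{\left(-9 \right)} = - 91 \frac{-9 - 9}{2 \left(-9\right)} + \frac{2}{9} \left(-9\right) \left(5 + 8 \left(-9\right)\right) = - 91 \cdot \frac{1}{2} \left(- \frac{1}{9}\right) \left(-18\right) + \frac{2}{9} \left(-9\right) \left(5 - 72\right) = \left(-91\right) 1 + \frac{2}{9} \left(-9\right) \left(-67\right) = -91 + 134 = 43$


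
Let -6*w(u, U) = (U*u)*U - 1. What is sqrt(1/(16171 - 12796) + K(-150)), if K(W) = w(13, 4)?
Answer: I*sqrt(6986190)/450 ≈ 5.8736*I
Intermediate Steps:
w(u, U) = 1/6 - u*U**2/6 (w(u, U) = -((U*u)*U - 1)/6 = -(u*U**2 - 1)/6 = -(-1 + u*U**2)/6 = 1/6 - u*U**2/6)
K(W) = -69/2 (K(W) = 1/6 - 1/6*13*4**2 = 1/6 - 1/6*13*16 = 1/6 - 104/3 = -69/2)
sqrt(1/(16171 - 12796) + K(-150)) = sqrt(1/(16171 - 12796) - 69/2) = sqrt(1/3375 - 69/2) = sqrt(-232873/6750) = I*sqrt(6986190)/450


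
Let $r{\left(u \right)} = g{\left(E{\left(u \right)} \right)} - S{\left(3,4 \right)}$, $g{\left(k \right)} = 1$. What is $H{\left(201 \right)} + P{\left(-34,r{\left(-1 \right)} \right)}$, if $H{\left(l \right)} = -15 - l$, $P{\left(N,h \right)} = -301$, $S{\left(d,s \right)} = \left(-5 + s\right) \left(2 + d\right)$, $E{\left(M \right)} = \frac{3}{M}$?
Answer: $-517$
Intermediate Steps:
$r{\left(u \right)} = 6$ ($r{\left(u \right)} = 1 - \left(-10 - 15 + 2 \cdot 4 + 3 \cdot 4\right) = 1 - \left(-10 - 15 + 8 + 12\right) = 1 - -5 = 1 + 5 = 6$)
$H{\left(201 \right)} + P{\left(-34,r{\left(-1 \right)} \right)} = \left(-15 - 201\right) - 301 = -216 - 301 = -517$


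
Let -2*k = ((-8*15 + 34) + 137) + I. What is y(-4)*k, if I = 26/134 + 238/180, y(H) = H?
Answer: 316673/3015 ≈ 105.03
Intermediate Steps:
I = 9143/6030 (I = 26*(1/134) + 238*(1/180) = 13/67 + 119/90 = 9143/6030 ≈ 1.5163)
k = -316673/12060 (k = -(((-8*15 + 34) + 137) + 9143/6030)/2 = -(((-120 + 34) + 137) + 9143/6030)/2 = -((-86 + 137) + 9143/6030)/2 = -(51 + 9143/6030)/2 = -1/2*316673/6030 = -316673/12060 ≈ -26.258)
y(-4)*k = -4*(-316673/12060) = 316673/3015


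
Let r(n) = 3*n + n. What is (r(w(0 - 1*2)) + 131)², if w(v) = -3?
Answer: 14161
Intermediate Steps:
r(n) = 4*n
(r(w(0 - 1*2)) + 131)² = (4*(-3) + 131)² = (-12 + 131)² = 119² = 14161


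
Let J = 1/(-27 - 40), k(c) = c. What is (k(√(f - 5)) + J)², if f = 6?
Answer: 4356/4489 ≈ 0.97037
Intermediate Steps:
J = -1/67 (J = 1/(-67) = -1/67 ≈ -0.014925)
(k(√(f - 5)) + J)² = (√(6 - 5) - 1/67)² = (√1 - 1/67)² = (1 - 1/67)² = (66/67)² = 4356/4489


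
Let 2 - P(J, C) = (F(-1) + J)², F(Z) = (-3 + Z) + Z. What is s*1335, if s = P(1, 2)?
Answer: -18690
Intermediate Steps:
F(Z) = -3 + 2*Z
P(J, C) = 2 - (-5 + J)² (P(J, C) = 2 - ((-3 + 2*(-1)) + J)² = 2 - ((-3 - 2) + J)² = 2 - (-5 + J)²)
s = -14 (s = 2 - (-5 + 1)² = 2 - 1*(-4)² = 2 - 1*16 = 2 - 16 = -14)
s*1335 = -14*1335 = -18690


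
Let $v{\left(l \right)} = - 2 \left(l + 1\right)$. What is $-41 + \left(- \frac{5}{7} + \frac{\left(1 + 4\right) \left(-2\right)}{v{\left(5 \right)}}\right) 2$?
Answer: $- \frac{856}{21} \approx -40.762$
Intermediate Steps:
$v{\left(l \right)} = -2 - 2 l$ ($v{\left(l \right)} = - 2 \left(1 + l\right) = -2 - 2 l$)
$-41 + \left(- \frac{5}{7} + \frac{\left(1 + 4\right) \left(-2\right)}{v{\left(5 \right)}}\right) 2 = -41 + \left(- \frac{5}{7} + \frac{\left(1 + 4\right) \left(-2\right)}{-2 - 10}\right) 2 = -41 + \left(\left(-5\right) \frac{1}{7} + \frac{5 \left(-2\right)}{-2 - 10}\right) 2 = -41 + \left(- \frac{5}{7} - \frac{10}{-12}\right) 2 = -41 + \left(- \frac{5}{7} - - \frac{5}{6}\right) 2 = -41 + \left(- \frac{5}{7} + \frac{5}{6}\right) 2 = -41 + \frac{5}{42} \cdot 2 = -41 + \frac{5}{21} = - \frac{856}{21}$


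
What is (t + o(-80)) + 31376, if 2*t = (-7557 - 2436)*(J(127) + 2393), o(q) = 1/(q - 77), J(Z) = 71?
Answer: -1927960001/157 ≈ -1.2280e+7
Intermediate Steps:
o(q) = 1/(-77 + q)
t = -12311376 (t = ((-7557 - 2436)*(71 + 2393))/2 = (-9993*2464)/2 = (1/2)*(-24622752) = -12311376)
(t + o(-80)) + 31376 = (-12311376 + 1/(-77 - 80)) + 31376 = (-12311376 + 1/(-157)) + 31376 = (-12311376 - 1/157) + 31376 = -1932886033/157 + 31376 = -1927960001/157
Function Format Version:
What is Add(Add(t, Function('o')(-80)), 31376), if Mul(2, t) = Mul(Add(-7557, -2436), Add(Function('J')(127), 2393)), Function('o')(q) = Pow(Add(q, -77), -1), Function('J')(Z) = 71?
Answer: Rational(-1927960001, 157) ≈ -1.2280e+7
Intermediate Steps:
Function('o')(q) = Pow(Add(-77, q), -1)
t = -12311376 (t = Mul(Rational(1, 2), Mul(Add(-7557, -2436), Add(71, 2393))) = Mul(Rational(1, 2), Mul(-9993, 2464)) = Mul(Rational(1, 2), -24622752) = -12311376)
Add(Add(t, Function('o')(-80)), 31376) = Add(Add(-12311376, Pow(Add(-77, -80), -1)), 31376) = Add(Add(-12311376, Pow(-157, -1)), 31376) = Add(Add(-12311376, Rational(-1, 157)), 31376) = Add(Rational(-1932886033, 157), 31376) = Rational(-1927960001, 157)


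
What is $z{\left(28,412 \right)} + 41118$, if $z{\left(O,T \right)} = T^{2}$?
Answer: $210862$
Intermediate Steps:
$z{\left(28,412 \right)} + 41118 = 412^{2} + 41118 = 169744 + 41118 = 210862$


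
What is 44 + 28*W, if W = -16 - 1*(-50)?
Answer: 996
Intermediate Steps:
W = 34 (W = -16 + 50 = 34)
44 + 28*W = 44 + 28*34 = 44 + 952 = 996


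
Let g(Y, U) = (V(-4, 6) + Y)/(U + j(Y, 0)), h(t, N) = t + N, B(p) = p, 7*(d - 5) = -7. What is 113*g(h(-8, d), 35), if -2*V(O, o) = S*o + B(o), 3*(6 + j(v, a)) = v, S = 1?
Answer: -3390/83 ≈ -40.843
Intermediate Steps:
d = 4 (d = 5 + (⅐)*(-7) = 5 - 1 = 4)
j(v, a) = -6 + v/3
h(t, N) = N + t
V(O, o) = -o (V(O, o) = -(1*o + o)/2 = -(o + o)/2 = -o)
g(Y, U) = (-6 + Y)/(-6 + U + Y/3) (g(Y, U) = (-1*6 + Y)/(U + (-6 + Y/3)) = (-6 + Y)/(-6 + U + Y/3))
113*g(h(-8, d), 35) = 113*(3*(-6 + (4 - 8))/(-18 + (4 - 8) + 3*35)) = 113*(3*(-6 - 4)/(-18 - 4 + 105)) = 113*(3*(-10)/83) = 113*(3*(1/83)*(-10)) = 113*(-30/83) = -3390/83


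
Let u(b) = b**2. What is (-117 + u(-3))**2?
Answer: 11664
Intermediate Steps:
(-117 + u(-3))**2 = (-117 + (-3)**2)**2 = (-117 + 9)**2 = (-108)**2 = 11664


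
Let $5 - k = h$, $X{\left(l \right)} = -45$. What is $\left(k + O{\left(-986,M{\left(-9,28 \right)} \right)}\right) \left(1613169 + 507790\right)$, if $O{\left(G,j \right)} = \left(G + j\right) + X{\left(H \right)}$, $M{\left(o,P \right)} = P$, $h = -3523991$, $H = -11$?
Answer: $7472123710287$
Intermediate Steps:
$k = 3523996$ ($k = 5 - -3523991 = 5 + 3523991 = 3523996$)
$O{\left(G,j \right)} = -45 + G + j$ ($O{\left(G,j \right)} = \left(G + j\right) - 45 = -45 + G + j$)
$\left(k + O{\left(-986,M{\left(-9,28 \right)} \right)}\right) \left(1613169 + 507790\right) = \left(3523996 - 1003\right) \left(1613169 + 507790\right) = \left(3523996 - 1003\right) 2120959 = 3522993 \cdot 2120959 = 7472123710287$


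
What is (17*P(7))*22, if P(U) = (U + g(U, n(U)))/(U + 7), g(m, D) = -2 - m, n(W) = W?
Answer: -374/7 ≈ -53.429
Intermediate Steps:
P(U) = -2/(7 + U) (P(U) = (U + (-2 - U))/(U + 7) = -2/(7 + U))
(17*P(7))*22 = (17*(-2/(7 + 7)))*22 = (17*(-2/14))*22 = (17*(-2*1/14))*22 = (17*(-⅐))*22 = -17/7*22 = -374/7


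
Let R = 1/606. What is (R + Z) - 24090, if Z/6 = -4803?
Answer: -32062247/606 ≈ -52908.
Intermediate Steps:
Z = -28818 (Z = 6*(-4803) = -28818)
R = 1/606 ≈ 0.0016502
(R + Z) - 24090 = (1/606 - 28818) - 24090 = -17463707/606 - 24090 = -32062247/606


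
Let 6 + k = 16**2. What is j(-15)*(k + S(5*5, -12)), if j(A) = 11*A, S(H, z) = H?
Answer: -45375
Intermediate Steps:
k = 250 (k = -6 + 16**2 = -6 + 256 = 250)
j(-15)*(k + S(5*5, -12)) = (11*(-15))*(250 + 5*5) = -165*(250 + 25) = -165*275 = -45375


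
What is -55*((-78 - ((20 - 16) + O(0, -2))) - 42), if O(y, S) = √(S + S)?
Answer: 6820 + 110*I ≈ 6820.0 + 110.0*I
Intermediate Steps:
O(y, S) = √2*√S (O(y, S) = √(2*S) = √2*√S)
-55*((-78 - ((20 - 16) + O(0, -2))) - 42) = -55*((-78 - ((20 - 16) + √2*√(-2))) - 42) = -55*((-78 - (4 + √2*(I*√2))) - 42) = -55*((-78 - (4 + 2*I)) - 42) = -55*((-78 + (-4 - 2*I)) - 42) = -55*((-82 - 2*I) - 42) = -55*(-124 - 2*I) = 6820 + 110*I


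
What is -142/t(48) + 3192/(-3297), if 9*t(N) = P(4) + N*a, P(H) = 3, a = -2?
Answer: 62170/4867 ≈ 12.774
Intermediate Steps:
t(N) = ⅓ - 2*N/9 (t(N) = (3 + N*(-2))/9 = (3 - 2*N)/9 = ⅓ - 2*N/9)
-142/t(48) + 3192/(-3297) = -142/(⅓ - 2/9*48) + 3192/(-3297) = -142/(⅓ - 32/3) + 3192*(-1/3297) = -142/(-31/3) - 152/157 = -142*(-3/31) - 152/157 = 426/31 - 152/157 = 62170/4867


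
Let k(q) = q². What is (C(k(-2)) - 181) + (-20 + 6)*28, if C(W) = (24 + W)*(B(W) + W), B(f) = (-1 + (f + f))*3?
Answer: 127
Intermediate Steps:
B(f) = -3 + 6*f (B(f) = (-1 + 2*f)*3 = -3 + 6*f)
C(W) = (-3 + 7*W)*(24 + W) (C(W) = (24 + W)*((-3 + 6*W) + W) = (24 + W)*(-3 + 7*W) = (-3 + 7*W)*(24 + W))
(C(k(-2)) - 181) + (-20 + 6)*28 = ((-72 + 7*((-2)²)² + 165*(-2)²) - 181) + (-20 + 6)*28 = ((-72 + 7*4² + 165*4) - 181) - 14*28 = ((-72 + 7*16 + 660) - 181) - 392 = ((-72 + 112 + 660) - 181) - 392 = (700 - 181) - 392 = 519 - 392 = 127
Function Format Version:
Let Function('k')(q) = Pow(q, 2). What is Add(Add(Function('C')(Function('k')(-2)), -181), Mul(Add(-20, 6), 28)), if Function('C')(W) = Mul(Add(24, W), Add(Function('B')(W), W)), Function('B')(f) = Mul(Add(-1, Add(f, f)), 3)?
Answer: 127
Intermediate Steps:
Function('B')(f) = Add(-3, Mul(6, f)) (Function('B')(f) = Mul(Add(-1, Mul(2, f)), 3) = Add(-3, Mul(6, f)))
Function('C')(W) = Mul(Add(-3, Mul(7, W)), Add(24, W)) (Function('C')(W) = Mul(Add(24, W), Add(Add(-3, Mul(6, W)), W)) = Mul(Add(24, W), Add(-3, Mul(7, W))) = Mul(Add(-3, Mul(7, W)), Add(24, W)))
Add(Add(Function('C')(Function('k')(-2)), -181), Mul(Add(-20, 6), 28)) = Add(Add(Add(-72, Mul(7, Pow(Pow(-2, 2), 2)), Mul(165, Pow(-2, 2))), -181), Mul(Add(-20, 6), 28)) = Add(Add(Add(-72, Mul(7, Pow(4, 2)), Mul(165, 4)), -181), Mul(-14, 28)) = Add(Add(Add(-72, Mul(7, 16), 660), -181), -392) = Add(Add(Add(-72, 112, 660), -181), -392) = Add(Add(700, -181), -392) = Add(519, -392) = 127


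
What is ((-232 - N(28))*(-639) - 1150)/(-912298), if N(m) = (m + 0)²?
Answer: -324037/456149 ≈ -0.71037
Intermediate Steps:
N(m) = m²
((-232 - N(28))*(-639) - 1150)/(-912298) = ((-232 - 1*28²)*(-639) - 1150)/(-912298) = ((-232 - 1*784)*(-639) - 1150)*(-1/912298) = ((-232 - 784)*(-639) - 1150)*(-1/912298) = (-1016*(-639) - 1150)*(-1/912298) = (649224 - 1150)*(-1/912298) = 648074*(-1/912298) = -324037/456149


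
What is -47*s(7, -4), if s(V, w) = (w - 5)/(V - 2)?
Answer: 423/5 ≈ 84.600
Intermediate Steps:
s(V, w) = (-5 + w)/(-2 + V)
-47*s(7, -4) = -47*(-5 - 4)/(-2 + 7) = -47*(-9)/5 = -47*(-9/5) = 423/5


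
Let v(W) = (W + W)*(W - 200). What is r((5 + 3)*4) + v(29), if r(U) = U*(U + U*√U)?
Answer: -8894 + 4096*√2 ≈ -3101.4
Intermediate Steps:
v(W) = 2*W*(-200 + W) (v(W) = (2*W)*(-200 + W) = 2*W*(-200 + W))
r(U) = U*(U + U^(3/2))
r((5 + 3)*4) + v(29) = (((5 + 3)*4)² + ((5 + 3)*4)^(5/2)) + 2*29*(-200 + 29) = ((8*4)² + (8*4)^(5/2)) + 2*29*(-171) = (32² + 32^(5/2)) - 9918 = (1024 + 4096*√2) - 9918 = -8894 + 4096*√2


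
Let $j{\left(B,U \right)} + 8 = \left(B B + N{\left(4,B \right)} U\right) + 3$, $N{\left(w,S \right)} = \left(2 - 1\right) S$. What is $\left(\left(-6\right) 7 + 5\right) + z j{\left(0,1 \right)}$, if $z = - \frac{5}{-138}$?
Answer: $- \frac{5131}{138} \approx -37.181$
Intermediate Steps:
$N{\left(w,S \right)} = S$ ($N{\left(w,S \right)} = 1 S = S$)
$j{\left(B,U \right)} = -5 + B^{2} + B U$ ($j{\left(B,U \right)} = -8 + \left(\left(B B + B U\right) + 3\right) = -8 + \left(\left(B^{2} + B U\right) + 3\right) = -8 + \left(3 + B^{2} + B U\right) = -5 + B^{2} + B U$)
$z = \frac{5}{138}$ ($z = \left(-5\right) \left(- \frac{1}{138}\right) = \frac{5}{138} \approx 0.036232$)
$\left(\left(-6\right) 7 + 5\right) + z j{\left(0,1 \right)} = \left(\left(-6\right) 7 + 5\right) + \frac{5 \left(-5 + 0^{2} + 0 \cdot 1\right)}{138} = \left(-42 + 5\right) + \frac{5 \left(-5 + 0 + 0\right)}{138} = -37 + \frac{5}{138} \left(-5\right) = -37 - \frac{25}{138} = - \frac{5131}{138}$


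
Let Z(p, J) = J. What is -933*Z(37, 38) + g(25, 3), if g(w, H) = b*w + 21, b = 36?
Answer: -34533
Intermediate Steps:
g(w, H) = 21 + 36*w (g(w, H) = 36*w + 21 = 21 + 36*w)
-933*Z(37, 38) + g(25, 3) = -933*38 + (21 + 36*25) = -35454 + (21 + 900) = -35454 + 921 = -34533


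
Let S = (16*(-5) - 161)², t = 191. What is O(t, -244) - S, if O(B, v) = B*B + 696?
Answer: -20904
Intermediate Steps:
O(B, v) = 696 + B² (O(B, v) = B² + 696 = 696 + B²)
S = 58081 (S = (-80 - 161)² = (-241)² = 58081)
O(t, -244) - S = (696 + 191²) - 1*58081 = (696 + 36481) - 58081 = 37177 - 58081 = -20904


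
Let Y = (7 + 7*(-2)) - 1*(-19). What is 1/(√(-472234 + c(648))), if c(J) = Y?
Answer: -I*√472222/472222 ≈ -0.0014552*I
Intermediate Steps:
Y = 12 (Y = (7 - 14) + 19 = -7 + 19 = 12)
c(J) = 12
1/(√(-472234 + c(648))) = 1/(√(-472234 + 12)) = 1/(√(-472222)) = 1/(I*√472222) = -I*√472222/472222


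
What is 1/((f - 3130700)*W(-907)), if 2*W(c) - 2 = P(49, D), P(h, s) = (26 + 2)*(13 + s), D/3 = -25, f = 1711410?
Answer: 1/1230524430 ≈ 8.1266e-10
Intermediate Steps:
D = -75 (D = 3*(-25) = -75)
P(h, s) = 364 + 28*s (P(h, s) = 28*(13 + s) = 364 + 28*s)
W(c) = -867 (W(c) = 1 + (364 + 28*(-75))/2 = 1 + (364 - 2100)/2 = 1 + (½)*(-1736) = 1 - 868 = -867)
1/((f - 3130700)*W(-907)) = 1/((1711410 - 3130700)*(-867)) = -1/867/(-1419290) = -1/1419290*(-1/867) = 1/1230524430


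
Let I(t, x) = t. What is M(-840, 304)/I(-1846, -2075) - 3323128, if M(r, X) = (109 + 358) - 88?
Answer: -6134494667/1846 ≈ -3.3231e+6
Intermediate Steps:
M(r, X) = 379 (M(r, X) = 467 - 88 = 379)
M(-840, 304)/I(-1846, -2075) - 3323128 = 379/(-1846) - 3323128 = 379*(-1/1846) - 3323128 = -379/1846 - 3323128 = -6134494667/1846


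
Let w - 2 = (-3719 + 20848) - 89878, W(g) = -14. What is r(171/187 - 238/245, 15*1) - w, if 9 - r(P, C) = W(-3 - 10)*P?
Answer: 68026114/935 ≈ 72755.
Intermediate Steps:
r(P, C) = 9 + 14*P (r(P, C) = 9 - (-14)*P = 9 + 14*P)
w = -72747 (w = 2 + ((-3719 + 20848) - 89878) = 2 + (17129 - 89878) = 2 - 72749 = -72747)
r(171/187 - 238/245, 15*1) - w = (9 + 14*(171/187 - 238/245)) - 1*(-72747) = (9 + 14*(171*(1/187) - 238*1/245)) + 72747 = (9 + 14*(171/187 - 34/35)) + 72747 = (9 + 14*(-373/6545)) + 72747 = (9 - 746/935) + 72747 = 7669/935 + 72747 = 68026114/935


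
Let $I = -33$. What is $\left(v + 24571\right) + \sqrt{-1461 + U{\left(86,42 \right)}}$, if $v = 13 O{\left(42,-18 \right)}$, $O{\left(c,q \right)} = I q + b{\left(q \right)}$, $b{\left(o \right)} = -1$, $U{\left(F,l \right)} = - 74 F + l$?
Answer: $32280 + i \sqrt{7783} \approx 32280.0 + 88.221 i$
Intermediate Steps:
$U{\left(F,l \right)} = l - 74 F$
$O{\left(c,q \right)} = -1 - 33 q$ ($O{\left(c,q \right)} = - 33 q - 1 = -1 - 33 q$)
$v = 7709$ ($v = 13 \left(-1 - -594\right) = 13 \left(-1 + 594\right) = 13 \cdot 593 = 7709$)
$\left(v + 24571\right) + \sqrt{-1461 + U{\left(86,42 \right)}} = \left(7709 + 24571\right) + \sqrt{-1461 + \left(42 - 6364\right)} = 32280 + \sqrt{-1461 + \left(42 - 6364\right)} = 32280 + \sqrt{-1461 - 6322} = 32280 + \sqrt{-7783} = 32280 + i \sqrt{7783}$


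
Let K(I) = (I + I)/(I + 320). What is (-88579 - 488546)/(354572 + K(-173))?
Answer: -84837375/52121738 ≈ -1.6277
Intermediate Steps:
K(I) = 2*I/(320 + I) (K(I) = (2*I)/(320 + I) = 2*I/(320 + I))
(-88579 - 488546)/(354572 + K(-173)) = (-88579 - 488546)/(354572 + 2*(-173)/(320 - 173)) = -577125/(354572 + 2*(-173)/147) = -577125/(354572 + 2*(-173)*(1/147)) = -577125/(354572 - 346/147) = -577125/52121738/147 = -577125*147/52121738 = -84837375/52121738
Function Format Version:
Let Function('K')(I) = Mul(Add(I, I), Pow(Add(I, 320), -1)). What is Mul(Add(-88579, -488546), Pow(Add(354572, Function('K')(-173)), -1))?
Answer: Rational(-84837375, 52121738) ≈ -1.6277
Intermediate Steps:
Function('K')(I) = Mul(2, I, Pow(Add(320, I), -1)) (Function('K')(I) = Mul(Mul(2, I), Pow(Add(320, I), -1)) = Mul(2, I, Pow(Add(320, I), -1)))
Mul(Add(-88579, -488546), Pow(Add(354572, Function('K')(-173)), -1)) = Mul(Add(-88579, -488546), Pow(Add(354572, Mul(2, -173, Pow(Add(320, -173), -1))), -1)) = Mul(-577125, Pow(Add(354572, Mul(2, -173, Pow(147, -1))), -1)) = Mul(-577125, Pow(Add(354572, Mul(2, -173, Rational(1, 147))), -1)) = Mul(-577125, Pow(Add(354572, Rational(-346, 147)), -1)) = Mul(-577125, Pow(Rational(52121738, 147), -1)) = Mul(-577125, Rational(147, 52121738)) = Rational(-84837375, 52121738)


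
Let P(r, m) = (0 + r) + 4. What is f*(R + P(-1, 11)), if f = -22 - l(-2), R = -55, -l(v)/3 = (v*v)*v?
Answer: 2392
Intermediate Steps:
l(v) = -3*v**3 (l(v) = -3*v*v*v = -3*v**2*v = -3*v**3)
P(r, m) = 4 + r (P(r, m) = r + 4 = 4 + r)
f = -46 (f = -22 - (-3)*(-2)**3 = -22 - (-3)*(-8) = -22 - 1*24 = -22 - 24 = -46)
f*(R + P(-1, 11)) = -46*(-55 + (4 - 1)) = -46*(-55 + 3) = -46*(-52) = 2392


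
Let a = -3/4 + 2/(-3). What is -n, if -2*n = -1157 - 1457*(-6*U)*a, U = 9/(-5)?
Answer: 211351/20 ≈ 10568.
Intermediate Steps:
U = -9/5 (U = 9*(-⅕) = -9/5 ≈ -1.8000)
a = -17/12 (a = -3*¼ + 2*(-⅓) = -¾ - ⅔ = -17/12 ≈ -1.4167)
n = -211351/20 (n = -(-1157 - 1457*(-6*(-9/5))*(-17)/12)/2 = -(-1157 - 78678*(-17)/(5*12))/2 = -(-1157 - 1457*(-153/10))/2 = -(-1157 + 222921/10)/2 = -½*211351/10 = -211351/20 ≈ -10568.)
-n = -1*(-211351/20) = 211351/20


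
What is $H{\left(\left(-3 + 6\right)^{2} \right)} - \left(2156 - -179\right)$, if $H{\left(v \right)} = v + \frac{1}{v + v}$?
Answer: $- \frac{41867}{18} \approx -2325.9$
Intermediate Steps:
$H{\left(v \right)} = v + \frac{1}{2 v}$
$H{\left(\left(-3 + 6\right)^{2} \right)} - \left(2156 - -179\right) = \left(\left(-3 + 6\right)^{2} + \frac{1}{2 \left(-3 + 6\right)^{2}}\right) - \left(2156 - -179\right) = \left(3^{2} + \frac{1}{2 \cdot 3^{2}}\right) - \left(2156 + 179\right) = \left(9 + \frac{1}{2 \cdot 9}\right) - 2335 = \left(9 + \frac{1}{2} \cdot \frac{1}{9}\right) - 2335 = \left(9 + \frac{1}{18}\right) - 2335 = \frac{163}{18} - 2335 = - \frac{41867}{18}$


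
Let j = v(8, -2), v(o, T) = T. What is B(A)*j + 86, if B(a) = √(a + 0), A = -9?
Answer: 86 - 6*I ≈ 86.0 - 6.0*I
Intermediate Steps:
j = -2
B(a) = √a
B(A)*j + 86 = √(-9)*(-2) + 86 = (3*I)*(-2) + 86 = -6*I + 86 = 86 - 6*I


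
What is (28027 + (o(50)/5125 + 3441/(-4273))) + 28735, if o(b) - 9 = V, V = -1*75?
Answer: 1243020216107/21899125 ≈ 56761.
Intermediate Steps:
V = -75
o(b) = -66 (o(b) = 9 - 75 = -66)
(28027 + (o(50)/5125 + 3441/(-4273))) + 28735 = (28027 + (-66/5125 + 3441/(-4273))) + 28735 = (28027 + (-66*1/5125 + 3441*(-1/4273))) + 28735 = (28027 + (-66/5125 - 3441/4273)) + 28735 = (28027 - 17917143/21899125) + 28735 = 613748859232/21899125 + 28735 = 1243020216107/21899125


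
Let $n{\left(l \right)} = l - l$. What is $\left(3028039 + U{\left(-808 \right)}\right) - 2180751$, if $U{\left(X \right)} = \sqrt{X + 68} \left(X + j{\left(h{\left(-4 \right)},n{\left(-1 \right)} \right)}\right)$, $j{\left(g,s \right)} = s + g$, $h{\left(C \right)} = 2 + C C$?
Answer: $847288 - 1580 i \sqrt{185} \approx 8.4729 \cdot 10^{5} - 21490.0 i$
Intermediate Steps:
$n{\left(l \right)} = 0$
$h{\left(C \right)} = 2 + C^{2}$
$j{\left(g,s \right)} = g + s$
$U{\left(X \right)} = \sqrt{68 + X} \left(18 + X\right)$ ($U{\left(X \right)} = \sqrt{X + 68} \left(X + \left(\left(2 + \left(-4\right)^{2}\right) + 0\right)\right) = \sqrt{68 + X} \left(X + \left(\left(2 + 16\right) + 0\right)\right) = \sqrt{68 + X} \left(X + \left(18 + 0\right)\right) = \sqrt{68 + X} \left(X + 18\right) = \sqrt{68 + X} \left(18 + X\right)$)
$\left(3028039 + U{\left(-808 \right)}\right) - 2180751 = \left(3028039 + \sqrt{68 - 808} \left(18 - 808\right)\right) - 2180751 = \left(3028039 + \sqrt{-740} \left(-790\right)\right) - 2180751 = \left(3028039 + 2 i \sqrt{185} \left(-790\right)\right) - 2180751 = \left(3028039 - 1580 i \sqrt{185}\right) - 2180751 = 847288 - 1580 i \sqrt{185}$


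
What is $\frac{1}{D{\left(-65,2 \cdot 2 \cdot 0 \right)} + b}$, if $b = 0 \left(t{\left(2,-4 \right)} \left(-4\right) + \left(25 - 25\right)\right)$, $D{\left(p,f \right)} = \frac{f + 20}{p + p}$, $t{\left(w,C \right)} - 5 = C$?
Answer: $- \frac{13}{2} \approx -6.5$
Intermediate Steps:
$t{\left(w,C \right)} = 5 + C$
$D{\left(p,f \right)} = \frac{20 + f}{2 p}$
$b = 0$ ($b = 0 \left(\left(5 - 4\right) \left(-4\right) + \left(25 - 25\right)\right) = 0 \left(1 \left(-4\right) + 0\right) = 0 \left(-4 + 0\right) = 0 \left(-4\right) = 0$)
$\frac{1}{D{\left(-65,2 \cdot 2 \cdot 0 \right)} + b} = \frac{1}{\frac{20 + 2 \cdot 2 \cdot 0}{2 \left(-65\right)} + 0} = \frac{1}{\frac{1}{2} \left(- \frac{1}{65}\right) \left(20 + 4 \cdot 0\right) + 0} = \frac{1}{\frac{1}{2} \left(- \frac{1}{65}\right) \left(20 + 0\right) + 0} = \frac{1}{\frac{1}{2} \left(- \frac{1}{65}\right) 20 + 0} = \frac{1}{- \frac{2}{13} + 0} = \frac{1}{- \frac{2}{13}} = - \frac{13}{2}$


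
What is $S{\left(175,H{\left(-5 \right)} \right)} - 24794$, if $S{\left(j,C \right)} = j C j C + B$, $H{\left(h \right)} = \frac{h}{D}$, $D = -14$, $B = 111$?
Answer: $- \frac{83107}{4} \approx -20777.0$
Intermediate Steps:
$H{\left(h \right)} = - \frac{h}{14}$ ($H{\left(h \right)} = \frac{h}{-14} = h \left(- \frac{1}{14}\right) = - \frac{h}{14}$)
$S{\left(j,C \right)} = 111 + C^{2} j^{2}$ ($S{\left(j,C \right)} = j C j C + 111 = C j j C + 111 = C j^{2} C + 111 = C^{2} j^{2} + 111 = 111 + C^{2} j^{2}$)
$S{\left(175,H{\left(-5 \right)} \right)} - 24794 = \left(111 + \left(\left(- \frac{1}{14}\right) \left(-5\right)\right)^{2} \cdot 175^{2}\right) - 24794 = \left(111 + \left(\frac{5}{14}\right)^{2} \cdot 30625\right) - 24794 = \left(111 + \frac{25}{196} \cdot 30625\right) - 24794 = \left(111 + \frac{15625}{4}\right) - 24794 = \frac{16069}{4} - 24794 = - \frac{83107}{4}$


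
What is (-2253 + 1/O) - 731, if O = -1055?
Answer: -3148121/1055 ≈ -2984.0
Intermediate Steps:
(-2253 + 1/O) - 731 = (-2253 + 1/(-1055)) - 731 = (-2253 - 1/1055) - 731 = -2376916/1055 - 731 = -3148121/1055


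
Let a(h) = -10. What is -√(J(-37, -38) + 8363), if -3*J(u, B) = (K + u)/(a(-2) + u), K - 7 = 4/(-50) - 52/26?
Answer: -√4156506993/705 ≈ -91.448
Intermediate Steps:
K = 123/25 (K = 7 + (4/(-50) - 52/26) = 7 + (4*(-1/50) - 52*1/26) = 7 + (-2/25 - 2) = 7 - 52/25 = 123/25 ≈ 4.9200)
J(u, B) = -(123/25 + u)/(3*(-10 + u))
-√(J(-37, -38) + 8363) = -√((-123 - 25*(-37))/(75*(-10 - 37)) + 8363) = -√((1/75)*(-123 + 925)/(-47) + 8363) = -√((1/75)*(-1/47)*802 + 8363) = -√(-802/3525 + 8363) = -√(29478773/3525) = -√4156506993/705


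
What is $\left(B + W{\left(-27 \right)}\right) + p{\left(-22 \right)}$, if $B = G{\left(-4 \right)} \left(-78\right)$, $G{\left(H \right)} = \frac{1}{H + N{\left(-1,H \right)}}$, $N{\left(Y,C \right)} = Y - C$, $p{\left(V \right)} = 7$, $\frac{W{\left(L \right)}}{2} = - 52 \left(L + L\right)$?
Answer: $5701$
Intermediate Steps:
$W{\left(L \right)} = - 208 L$ ($W{\left(L \right)} = 2 \left(- 52 \left(L + L\right)\right) = 2 \left(- 52 \cdot 2 L\right) = 2 \left(- 104 L\right) = - 208 L$)
$G{\left(H \right)} = -1$ ($G{\left(H \right)} = \frac{1}{H - \left(1 + H\right)} = \frac{1}{-1} = -1$)
$B = 78$ ($B = \left(-1\right) \left(-78\right) = 78$)
$\left(B + W{\left(-27 \right)}\right) + p{\left(-22 \right)} = \left(78 - -5616\right) + 7 = \left(78 + 5616\right) + 7 = 5694 + 7 = 5701$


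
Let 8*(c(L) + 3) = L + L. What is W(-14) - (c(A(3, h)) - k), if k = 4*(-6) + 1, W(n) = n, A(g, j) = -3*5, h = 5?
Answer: -121/4 ≈ -30.250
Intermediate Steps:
A(g, j) = -15
c(L) = -3 + L/4 (c(L) = -3 + (L + L)/8 = -3 + (2*L)/8 = -3 + L/4)
k = -23 (k = -24 + 1 = -23)
W(-14) - (c(A(3, h)) - k) = -14 - ((-3 + (1/4)*(-15)) - 1*(-23)) = -14 - ((-3 - 15/4) + 23) = -14 - (-27/4 + 23) = -14 - 1*65/4 = -14 - 65/4 = -121/4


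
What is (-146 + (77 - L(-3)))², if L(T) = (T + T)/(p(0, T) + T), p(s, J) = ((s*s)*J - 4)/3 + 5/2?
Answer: 632025/121 ≈ 5223.3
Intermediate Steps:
p(s, J) = 7/6 + J*s²/3 (p(s, J) = (s²*J - 4)*(⅓) + 5*(½) = (J*s² - 4)*(⅓) + 5/2 = (-4 + J*s²)*(⅓) + 5/2 = (-4/3 + J*s²/3) + 5/2 = 7/6 + J*s²/3)
L(T) = 2*T/(7/6 + T) (L(T) = (T + T)/((7/6 + (⅓)*T*0²) + T) = (2*T)/((7/6 + (⅓)*T*0) + T) = (2*T)/((7/6 + 0) + T) = (2*T)/(7/6 + T) = 2*T/(7/6 + T))
(-146 + (77 - L(-3)))² = (-146 + (77 - 12*(-3)/(7 + 6*(-3))))² = (-146 + (77 - 12*(-3)/(7 - 18)))² = (-146 + (77 - 12*(-3)/(-11)))² = (-146 + (77 - 12*(-3)*(-1)/11))² = (-146 + (77 - 1*36/11))² = (-146 + (77 - 36/11))² = (-146 + 811/11)² = (-795/11)² = 632025/121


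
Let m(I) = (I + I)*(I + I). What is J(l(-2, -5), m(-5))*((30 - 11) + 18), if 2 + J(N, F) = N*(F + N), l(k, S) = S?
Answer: -17649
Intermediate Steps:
m(I) = 4*I**2 (m(I) = (2*I)*(2*I) = 4*I**2)
J(N, F) = -2 + N*(F + N)
J(l(-2, -5), m(-5))*((30 - 11) + 18) = (-2 + (-5)**2 + (4*(-5)**2)*(-5))*((30 - 11) + 18) = (-2 + 25 + (4*25)*(-5))*(19 + 18) = (-2 + 25 + 100*(-5))*37 = (-2 + 25 - 500)*37 = -477*37 = -17649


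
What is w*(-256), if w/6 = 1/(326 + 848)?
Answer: -768/587 ≈ -1.3083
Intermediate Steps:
w = 3/587 (w = 6/(326 + 848) = 6/1174 = 6*(1/1174) = 3/587 ≈ 0.0051107)
w*(-256) = (3/587)*(-256) = -768/587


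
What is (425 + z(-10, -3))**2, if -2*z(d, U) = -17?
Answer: 751689/4 ≈ 1.8792e+5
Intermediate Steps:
z(d, U) = 17/2 (z(d, U) = -1/2*(-17) = 17/2)
(425 + z(-10, -3))**2 = (425 + 17/2)**2 = (867/2)**2 = 751689/4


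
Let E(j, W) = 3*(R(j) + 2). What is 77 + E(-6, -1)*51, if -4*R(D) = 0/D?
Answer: 383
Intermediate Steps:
R(D) = 0 (R(D) = -0/D = -¼*0 = 0)
E(j, W) = 6 (E(j, W) = 3*(0 + 2) = 3*2 = 6)
77 + E(-6, -1)*51 = 77 + 6*51 = 77 + 306 = 383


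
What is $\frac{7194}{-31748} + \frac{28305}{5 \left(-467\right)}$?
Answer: $- \frac{91542513}{7413158} \approx -12.349$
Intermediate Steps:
$\frac{7194}{-31748} + \frac{28305}{5 \left(-467\right)} = 7194 \left(- \frac{1}{31748}\right) + \frac{28305}{-2335} = - \frac{3597}{15874} + 28305 \left(- \frac{1}{2335}\right) = - \frac{3597}{15874} - \frac{5661}{467} = - \frac{91542513}{7413158}$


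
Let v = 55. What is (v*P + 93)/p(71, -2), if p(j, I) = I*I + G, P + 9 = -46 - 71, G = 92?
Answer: -2279/32 ≈ -71.219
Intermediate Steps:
P = -126 (P = -9 + (-46 - 71) = -9 - 117 = -126)
p(j, I) = 92 + I² (p(j, I) = I*I + 92 = I² + 92 = 92 + I²)
(v*P + 93)/p(71, -2) = (55*(-126) + 93)/(92 + (-2)²) = (-6930 + 93)/(92 + 4) = -6837/96 = -6837*1/96 = -2279/32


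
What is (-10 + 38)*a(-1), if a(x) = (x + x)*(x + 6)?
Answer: -280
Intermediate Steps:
a(x) = 2*x*(6 + x) (a(x) = (2*x)*(6 + x) = 2*x*(6 + x))
(-10 + 38)*a(-1) = (-10 + 38)*(2*(-1)*(6 - 1)) = 28*(2*(-1)*5) = 28*(-10) = -280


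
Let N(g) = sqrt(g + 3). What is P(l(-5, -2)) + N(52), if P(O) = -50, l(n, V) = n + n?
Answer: -50 + sqrt(55) ≈ -42.584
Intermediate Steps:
l(n, V) = 2*n
N(g) = sqrt(3 + g)
P(l(-5, -2)) + N(52) = -50 + sqrt(3 + 52) = -50 + sqrt(55)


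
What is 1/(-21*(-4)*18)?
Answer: 1/1512 ≈ 0.00066138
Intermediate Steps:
1/(-21*(-4)*18) = 1/(84*18) = 1/1512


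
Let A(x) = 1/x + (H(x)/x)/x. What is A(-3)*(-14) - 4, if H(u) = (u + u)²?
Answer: -166/3 ≈ -55.333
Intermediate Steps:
H(u) = 4*u² (H(u) = (2*u)² = 4*u²)
A(x) = 4 + 1/x (A(x) = 1/x + ((4*x²)/x)/x = 1/x + (4*x)/x = 1/x + 4 = 4 + 1/x)
A(-3)*(-14) - 4 = (4 + 1/(-3))*(-14) - 4 = (4 - ⅓)*(-14) - 4 = (11/3)*(-14) - 4 = -154/3 - 4 = -166/3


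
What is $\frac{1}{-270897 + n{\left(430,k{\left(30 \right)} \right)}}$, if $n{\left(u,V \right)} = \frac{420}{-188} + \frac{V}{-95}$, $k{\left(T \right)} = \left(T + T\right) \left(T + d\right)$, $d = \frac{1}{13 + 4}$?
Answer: $- \frac{15181}{4112809476} \approx -3.6912 \cdot 10^{-6}$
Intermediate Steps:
$d = \frac{1}{17} \approx 0.058824$
$k{\left(T \right)} = 2 T \left(\frac{1}{17} + T\right)$ ($k{\left(T \right)} = \left(T + T\right) \left(T + \frac{1}{17}\right) = 2 T \left(\frac{1}{17} + T\right)$)
$n{\left(u,V \right)} = - \frac{105}{47} - \frac{V}{95}$ ($n{\left(u,V \right)} = 420 \left(- \frac{1}{188}\right) + V \left(- \frac{1}{95}\right) = - \frac{105}{47} - \frac{V}{95}$)
$\frac{1}{-270897 + n{\left(430,k{\left(30 \right)} \right)}} = \frac{1}{-270897 - \left(\frac{105}{47} + \frac{\frac{2}{17} \cdot 30 \left(1 + 17 \cdot 30\right)}{95}\right)} = \frac{1}{-270897 - \left(\frac{105}{47} + \frac{\frac{2}{17} \cdot 30 \left(1 + 510\right)}{95}\right)} = \frac{1}{-270897 - \left(\frac{105}{47} + \frac{\frac{2}{17} \cdot 30 \cdot 511}{95}\right)} = \frac{1}{-270897 - \frac{322119}{15181}} = \frac{1}{- \frac{4112809476}{15181}} = - \frac{15181}{4112809476}$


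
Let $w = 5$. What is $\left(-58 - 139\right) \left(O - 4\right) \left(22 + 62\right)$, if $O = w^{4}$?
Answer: $-10276308$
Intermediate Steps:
$O = 625$ ($O = 5^{4} = 625$)
$\left(-58 - 139\right) \left(O - 4\right) \left(22 + 62\right) = \left(-58 - 139\right) \left(625 - 4\right) \left(22 + 62\right) = - 197 \cdot 621 \cdot 84 = \left(-197\right) 52164 = -10276308$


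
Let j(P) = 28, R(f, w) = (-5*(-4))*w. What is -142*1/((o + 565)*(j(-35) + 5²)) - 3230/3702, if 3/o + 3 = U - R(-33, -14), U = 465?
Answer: -680741083/776000283 ≈ -0.87724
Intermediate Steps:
R(f, w) = 20*w
o = 3/742 (o = 3/(-3 + (465 - 20*(-14))) = 3/(-3 + (465 - 1*(-280))) = 3/(-3 + (465 + 280)) = 3/(-3 + 745) = 3/742 ≈ 0.0040431)
-142*1/((o + 565)*(j(-35) + 5²)) - 3230/3702 = -142*1/((28 + 5²)*(3/742 + 565)) - 3230/3702 = -142*742/(419233*(28 + 25)) - 3230*1/3702 = -142/((419233/742)*53) - 1615/1851 = -142/419233/14 - 1615/1851 = -142*14/419233 - 1615/1851 = -1988/419233 - 1615/1851 = -680741083/776000283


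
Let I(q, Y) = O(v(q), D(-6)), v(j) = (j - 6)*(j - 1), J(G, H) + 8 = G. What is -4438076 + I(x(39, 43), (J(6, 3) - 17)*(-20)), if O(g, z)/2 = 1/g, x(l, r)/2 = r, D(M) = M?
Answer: -15089458399/3400 ≈ -4.4381e+6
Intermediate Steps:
x(l, r) = 2*r
J(G, H) = -8 + G
v(j) = (-1 + j)*(-6 + j) (v(j) = (-6 + j)*(-1 + j) = (-1 + j)*(-6 + j))
O(g, z) = 2/g
I(q, Y) = 2/(6 + q**2 - 7*q)
-4438076 + I(x(39, 43), (J(6, 3) - 17)*(-20)) = -4438076 + 2/(6 + (2*43)**2 - 14*43) = -4438076 + 2/(6 + 86**2 - 7*86) = -4438076 + 2/(6 + 7396 - 602) = -4438076 + 2/6800 = -4438076 + 2*(1/6800) = -4438076 + 1/3400 = -15089458399/3400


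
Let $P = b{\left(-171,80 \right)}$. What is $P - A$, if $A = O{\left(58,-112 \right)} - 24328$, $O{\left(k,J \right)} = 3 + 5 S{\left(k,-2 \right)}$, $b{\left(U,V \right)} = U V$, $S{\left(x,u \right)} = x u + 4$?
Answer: $11205$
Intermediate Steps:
$S{\left(x,u \right)} = 4 + u x$ ($S{\left(x,u \right)} = u x + 4 = 4 + u x$)
$O{\left(k,J \right)} = 23 - 10 k$ ($O{\left(k,J \right)} = 3 + 5 \left(4 - 2 k\right) = 3 - \left(-20 + 10 k\right) = 23 - 10 k$)
$A = -24885$ ($A = \left(23 - 580\right) - 24328 = -557 - 24328 = -24885$)
$P = -13680$ ($P = \left(-171\right) 80 = -13680$)
$P - A = -13680 - -24885 = -13680 + 24885 = 11205$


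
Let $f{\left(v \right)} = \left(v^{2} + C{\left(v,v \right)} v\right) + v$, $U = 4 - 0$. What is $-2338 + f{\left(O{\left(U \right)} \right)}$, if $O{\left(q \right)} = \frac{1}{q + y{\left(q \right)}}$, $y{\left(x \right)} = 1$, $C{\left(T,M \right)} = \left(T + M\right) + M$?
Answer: $- \frac{58441}{25} \approx -2337.6$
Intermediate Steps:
$C{\left(T,M \right)} = T + 2 M$ ($C{\left(T,M \right)} = \left(M + T\right) + M = T + 2 M$)
$U = 4$ ($U = 4 + 0 = 4$)
$O{\left(q \right)} = \frac{1}{1 + q}$ ($O{\left(q \right)} = \frac{1}{q + 1} = \frac{1}{1 + q}$)
$f{\left(v \right)} = v + 4 v^{2}$ ($f{\left(v \right)} = \left(v^{2} + \left(v + 2 v\right) v\right) + v = \left(v^{2} + 3 v v\right) + v = \left(v^{2} + 3 v^{2}\right) + v = 4 v^{2} + v = v + 4 v^{2}$)
$-2338 + f{\left(O{\left(U \right)} \right)} = -2338 + \frac{1 + \frac{4}{1 + 4}}{1 + 4} = -2338 + \frac{1 + \frac{4}{5}}{5} = -2338 + \frac{1}{5} \cdot \frac{9}{5} = -2338 + \frac{9}{25} = - \frac{58441}{25}$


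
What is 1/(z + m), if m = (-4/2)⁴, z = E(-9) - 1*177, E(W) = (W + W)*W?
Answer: 1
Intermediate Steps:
E(W) = 2*W² (E(W) = (2*W)*W = 2*W²)
z = -15 (z = 2*(-9)² - 1*177 = 2*81 - 177 = 162 - 177 = -15)
m = 16 (m = (-4*½)⁴ = (-2)⁴ = 16)
1/(z + m) = 1/(-15 + 16) = 1/1 = 1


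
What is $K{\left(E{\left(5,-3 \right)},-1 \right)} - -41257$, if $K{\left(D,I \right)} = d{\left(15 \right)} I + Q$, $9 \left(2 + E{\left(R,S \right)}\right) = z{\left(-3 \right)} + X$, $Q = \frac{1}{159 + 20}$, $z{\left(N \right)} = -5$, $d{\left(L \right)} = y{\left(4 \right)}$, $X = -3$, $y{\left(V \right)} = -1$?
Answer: $\frac{7385183}{179} \approx 41258.0$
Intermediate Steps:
$d{\left(L \right)} = -1$
$Q = \frac{1}{179} \approx 0.0055866$
$E{\left(R,S \right)} = - \frac{26}{9}$ ($E{\left(R,S \right)} = -2 + \frac{-5 - 3}{9} = -2 + \frac{1}{9} \left(-8\right) = -2 - \frac{8}{9} = - \frac{26}{9}$)
$K{\left(D,I \right)} = \frac{1}{179} - I$ ($K{\left(D,I \right)} = - I + \frac{1}{179} = \frac{1}{179} - I$)
$K{\left(E{\left(5,-3 \right)},-1 \right)} - -41257 = \left(\frac{1}{179} - -1\right) - -41257 = \left(\frac{1}{179} + 1\right) + 41257 = \frac{180}{179} + 41257 = \frac{7385183}{179}$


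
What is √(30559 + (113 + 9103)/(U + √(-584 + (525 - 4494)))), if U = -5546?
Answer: √((169470998 - 30559*I*√4553)/(5546 - I*√4553)) ≈ 174.81 - 0.e-4*I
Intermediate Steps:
√(30559 + (113 + 9103)/(U + √(-584 + (525 - 4494)))) = √(30559 + (113 + 9103)/(-5546 + √(-584 + (525 - 4494)))) = √(30559 + 9216/(-5546 + √(-584 - 3969))) = √(30559 + 9216/(-5546 + √(-4553))) = √(30559 + 9216/(-5546 + I*√4553))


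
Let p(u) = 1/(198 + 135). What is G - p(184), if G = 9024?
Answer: 3004991/333 ≈ 9024.0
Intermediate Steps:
p(u) = 1/333
G - p(184) = 9024 - 1*1/333 = 9024 - 1/333 = 3004991/333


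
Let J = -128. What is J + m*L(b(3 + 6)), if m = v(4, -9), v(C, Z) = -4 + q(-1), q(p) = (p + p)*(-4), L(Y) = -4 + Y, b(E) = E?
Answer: -108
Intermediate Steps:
q(p) = -8*p (q(p) = (2*p)*(-4) = -8*p)
v(C, Z) = 4 (v(C, Z) = -4 - 8*(-1) = -4 + 8 = 4)
m = 4
J + m*L(b(3 + 6)) = -128 + 4*(-4 + (3 + 6)) = -128 + 4*(-4 + 9) = -128 + 4*5 = -128 + 20 = -108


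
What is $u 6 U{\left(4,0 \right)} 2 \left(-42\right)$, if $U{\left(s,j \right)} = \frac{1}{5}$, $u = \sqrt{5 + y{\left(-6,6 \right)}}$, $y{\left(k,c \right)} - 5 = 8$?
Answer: $- \frac{1512 \sqrt{2}}{5} \approx -427.66$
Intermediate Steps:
$y{\left(k,c \right)} = 13$ ($y{\left(k,c \right)} = 5 + 8 = 13$)
$u = 3 \sqrt{2}$ ($u = \sqrt{5 + 13} = \sqrt{18} = 3 \sqrt{2} \approx 4.2426$)
$U{\left(s,j \right)} = \frac{1}{5}$
$u 6 U{\left(4,0 \right)} 2 \left(-42\right) = 3 \sqrt{2} \cdot 6 \cdot \frac{1}{5} \cdot 2 \left(-42\right) = 3 \sqrt{2} \cdot \frac{6}{5} \cdot 2 \left(-42\right) = 3 \sqrt{2} \cdot \frac{12}{5} \left(-42\right) = \frac{36 \sqrt{2}}{5} \left(-42\right) = - \frac{1512 \sqrt{2}}{5}$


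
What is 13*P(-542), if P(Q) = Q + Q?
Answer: -14092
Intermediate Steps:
P(Q) = 2*Q
13*P(-542) = 13*(2*(-542)) = 13*(-1084) = -14092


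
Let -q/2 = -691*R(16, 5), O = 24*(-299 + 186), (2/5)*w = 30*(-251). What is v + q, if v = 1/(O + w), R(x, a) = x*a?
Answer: 2381130719/21537 ≈ 1.1056e+5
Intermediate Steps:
w = -18825 (w = 5*(30*(-251))/2 = (5/2)*(-7530) = -18825)
R(x, a) = a*x
O = -2712 (O = 24*(-113) = -2712)
q = 110560 (q = -(-1382)*5*16 = -(-1382)*80 = -2*(-55280) = 110560)
v = -1/21537 (v = 1/(-2712 - 18825) = 1/(-21537) = -1/21537 ≈ -4.6432e-5)
v + q = -1/21537 + 110560 = 2381130719/21537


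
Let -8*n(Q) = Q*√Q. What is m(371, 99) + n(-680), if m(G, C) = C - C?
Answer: 170*I*√170 ≈ 2216.5*I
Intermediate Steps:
m(G, C) = 0
n(Q) = -Q^(3/2)/8 (n(Q) = -Q*√Q/8 = -Q^(3/2)/8)
m(371, 99) + n(-680) = 0 - (-170)*I*√170 = 0 + 170*I*√170 = 170*I*√170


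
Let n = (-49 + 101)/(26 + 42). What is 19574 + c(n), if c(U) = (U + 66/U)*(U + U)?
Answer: 5695372/289 ≈ 19707.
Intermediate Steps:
n = 13/17 (n = 52/68 = 52*(1/68) = 13/17 ≈ 0.76471)
c(U) = 2*U*(U + 66/U) (c(U) = (U + 66/U)*(2*U) = 2*U*(U + 66/U))
19574 + c(n) = 19574 + (132 + 2*(13/17)**2) = 19574 + (132 + 2*(169/289)) = 19574 + (132 + 338/289) = 19574 + 38486/289 = 5695372/289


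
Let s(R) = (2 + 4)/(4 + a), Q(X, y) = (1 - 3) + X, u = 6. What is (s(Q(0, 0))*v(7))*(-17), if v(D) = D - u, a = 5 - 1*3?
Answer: -17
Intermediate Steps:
a = 2 (a = 5 - 3 = 2)
Q(X, y) = -2 + X
s(R) = 1 (s(R) = (2 + 4)/(4 + 2) = 6/6 = 6*(⅙) = 1)
v(D) = -6 + D (v(D) = D - 1*6 = D - 6 = -6 + D)
(s(Q(0, 0))*v(7))*(-17) = (1*(-6 + 7))*(-17) = (1*1)*(-17) = 1*(-17) = -17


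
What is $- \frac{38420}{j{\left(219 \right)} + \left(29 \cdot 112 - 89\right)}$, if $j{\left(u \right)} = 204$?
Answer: $- \frac{38420}{3363} \approx -11.424$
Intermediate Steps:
$- \frac{38420}{j{\left(219 \right)} + \left(29 \cdot 112 - 89\right)} = - \frac{38420}{204 + \left(29 \cdot 112 - 89\right)} = - \frac{38420}{204 + \left(3248 - 89\right)} = - \frac{38420}{204 + 3159} = - \frac{38420}{3363}$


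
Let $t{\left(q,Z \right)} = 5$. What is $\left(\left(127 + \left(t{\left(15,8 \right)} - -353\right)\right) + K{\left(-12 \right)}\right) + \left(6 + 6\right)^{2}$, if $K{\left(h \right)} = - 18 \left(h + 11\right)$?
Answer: $647$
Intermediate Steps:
$K{\left(h \right)} = -198 - 18 h$ ($K{\left(h \right)} = - 18 \left(11 + h\right) = -198 - 18 h$)
$\left(\left(127 + \left(t{\left(15,8 \right)} - -353\right)\right) + K{\left(-12 \right)}\right) + \left(6 + 6\right)^{2} = \left(\left(127 + \left(5 - -353\right)\right) - -18\right) + \left(6 + 6\right)^{2} = \left(\left(127 + \left(5 + 353\right)\right) + \left(-198 + 216\right)\right) + 12^{2} = \left(\left(127 + 358\right) + 18\right) + 144 = \left(485 + 18\right) + 144 = 503 + 144 = 647$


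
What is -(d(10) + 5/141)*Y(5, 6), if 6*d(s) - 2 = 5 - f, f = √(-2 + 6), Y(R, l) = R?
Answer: -1225/282 ≈ -4.3440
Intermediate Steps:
f = 2 (f = √4 = 2)
d(s) = ⅚ (d(s) = ⅓ + (5 - 1*2)/6 = ⅓ + (5 - 2)/6 = ⅓ + (⅙)*3 = ⅓ + ½ = ⅚)
-(d(10) + 5/141)*Y(5, 6) = -(⅚ + 5/141)*5 = -245*5/282 = -1*1225/282 = -1225/282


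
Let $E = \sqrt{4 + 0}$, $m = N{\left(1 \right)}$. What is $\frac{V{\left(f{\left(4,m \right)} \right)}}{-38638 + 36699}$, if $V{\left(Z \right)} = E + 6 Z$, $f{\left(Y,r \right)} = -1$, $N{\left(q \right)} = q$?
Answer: $\frac{4}{1939} \approx 0.0020629$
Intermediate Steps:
$m = 1$
$E = 2$ ($E = \sqrt{4} = 2$)
$V{\left(Z \right)} = 2 + 6 Z$
$\frac{V{\left(f{\left(4,m \right)} \right)}}{-38638 + 36699} = \frac{2 + 6 \left(-1\right)}{-38638 + 36699} = \frac{2 - 6}{-1939} = \left(-4\right) \left(- \frac{1}{1939}\right) = \frac{4}{1939}$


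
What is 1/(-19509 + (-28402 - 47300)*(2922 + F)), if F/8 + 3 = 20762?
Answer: -1/12793203297 ≈ -7.8166e-11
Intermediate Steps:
F = 166072 (F = -24 + 8*20762 = -24 + 166096 = 166072)
1/(-19509 + (-28402 - 47300)*(2922 + F)) = 1/(-19509 + (-28402 - 47300)*(2922 + 166072)) = 1/(-19509 - 75702*168994) = 1/(-19509 - 12793183788) = 1/(-12793203297) = -1/12793203297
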